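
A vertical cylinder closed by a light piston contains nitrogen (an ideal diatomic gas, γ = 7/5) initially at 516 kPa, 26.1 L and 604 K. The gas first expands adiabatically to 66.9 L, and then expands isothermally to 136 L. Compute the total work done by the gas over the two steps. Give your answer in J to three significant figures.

W_total ≈ 17100 J

Step 1 (adiabatic): W = (P₁V₁ − P₂V₂)/(γ−1) = (13468 − 9242)/0.4 = 10563 J.
After step 1: P = 138.1 kPa, V = 66.9 L, T = 414.5 K.
Step 2 (isothermal): W = P₁V₁ ln(V₂/V₁) = (9242) ln(136/66.9) = 6557 J.
W_total = 10563 + 6557 = 17120 J.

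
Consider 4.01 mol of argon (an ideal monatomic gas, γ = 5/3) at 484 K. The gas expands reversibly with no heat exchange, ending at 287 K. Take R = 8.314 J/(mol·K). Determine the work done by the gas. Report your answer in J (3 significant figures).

W ≈ 9850 J

Adiabatic ⇒ Q = 0, so W_by = −ΔU = nCᵥ(T₁ − T₂).
Cᵥ = 3R/2 = 12.47 J/(mol·K).
W = (4.01)(12.47)(484 − 287) = 9852 J.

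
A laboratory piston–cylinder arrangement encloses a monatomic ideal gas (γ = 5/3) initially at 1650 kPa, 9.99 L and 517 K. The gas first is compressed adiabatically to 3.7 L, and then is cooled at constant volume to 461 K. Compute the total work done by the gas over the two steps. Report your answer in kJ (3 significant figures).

Step 1 (adiabatic): W = (P₁V₁ − P₂V₂)/(γ−1) = (16484 − 31961)/0.667 = -23217 J.
Step 2 (isochoric): W = 0 (constant volume).
W_total = -23217 + 0 = -23217 J.

W_total ≈ -23.2 kJ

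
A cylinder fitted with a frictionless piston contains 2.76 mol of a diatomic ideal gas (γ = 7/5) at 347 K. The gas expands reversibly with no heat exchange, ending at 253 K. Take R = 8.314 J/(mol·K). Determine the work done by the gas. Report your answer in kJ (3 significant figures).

W ≈ 5.39 kJ

Adiabatic ⇒ Q = 0, so W_by = −ΔU = nCᵥ(T₁ − T₂).
Cᵥ = 5R/2 = 20.79 J/(mol·K).
W = (2.76)(20.79)(347 − 253) = 5392 J.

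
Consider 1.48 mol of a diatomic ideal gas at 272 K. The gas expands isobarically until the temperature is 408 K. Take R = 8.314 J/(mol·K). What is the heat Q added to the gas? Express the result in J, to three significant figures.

Isobaric: W = nRΔT = (1.48)(8.314)(136) = 1673 J.
ΔU = nCᵥΔT with Cᵥ = 5R/2: ΔU = (1.48)(20.79)(136) = 4184 J.
Q = ΔU + W = 4184 + 1673 = 5857 J.

Q ≈ 5860 J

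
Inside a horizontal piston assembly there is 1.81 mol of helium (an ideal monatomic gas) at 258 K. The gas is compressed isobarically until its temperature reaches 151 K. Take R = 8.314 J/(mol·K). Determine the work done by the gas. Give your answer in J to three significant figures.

Isobaric: W = P ΔV = nR ΔT.
W = (1.81)(8.314)(151 − 258) = -1610 J.

W ≈ -1610 J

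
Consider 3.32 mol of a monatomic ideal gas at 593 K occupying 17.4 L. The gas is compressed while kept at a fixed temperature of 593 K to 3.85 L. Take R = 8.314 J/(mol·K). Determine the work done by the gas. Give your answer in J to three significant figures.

Isothermal: W = nRT ln(V₂/V₁).
W = (3.32)(8.314)(593) × ln(3.85/17.4)
  = 16368 × -1.508
W_by_gas = -24690 J.

W ≈ -24700 J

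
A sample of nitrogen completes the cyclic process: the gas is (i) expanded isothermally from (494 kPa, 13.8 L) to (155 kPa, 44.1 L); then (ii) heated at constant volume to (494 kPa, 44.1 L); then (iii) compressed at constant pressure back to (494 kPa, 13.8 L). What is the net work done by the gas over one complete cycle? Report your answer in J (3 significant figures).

W_net ≈ -7050 J

Leg (i): W = PᵢVᵢ ln(V_f/Vᵢ) = (6817) ln(44.1/13.8) = 7920 J.
Leg (ii): W = 0.
Leg (iii): W = PΔV = (494)(13.8 − 44.1) = -14968 J.
W_net = 7920 − 14968 = -7048 J.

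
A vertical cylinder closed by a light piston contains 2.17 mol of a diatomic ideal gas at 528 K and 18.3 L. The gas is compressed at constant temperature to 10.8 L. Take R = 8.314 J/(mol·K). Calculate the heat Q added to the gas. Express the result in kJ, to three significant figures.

Isothermal ⇒ ΔU = 0, so Q = W = nRT ln(V₂/V₁).
Q = (2.17)(8.314)(528) ln(10.8/18.3) = 9526 × -0.5274 = -5024 J.

Q ≈ -5.02 kJ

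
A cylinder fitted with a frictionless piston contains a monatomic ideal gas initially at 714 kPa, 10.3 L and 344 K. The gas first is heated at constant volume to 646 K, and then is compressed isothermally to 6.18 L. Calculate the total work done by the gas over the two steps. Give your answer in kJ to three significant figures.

W_total ≈ -7.05 kJ

Step 1 (isochoric): W = 0 (constant volume).
After step 1: P = 1341 kPa (V unchanged).
Step 2 (isothermal): W = P₁V₁ ln(V₂/V₁) = (13811) ln(6.18/10.3) = -7055 J.
W_total = 0 − 7055 = -7055 J.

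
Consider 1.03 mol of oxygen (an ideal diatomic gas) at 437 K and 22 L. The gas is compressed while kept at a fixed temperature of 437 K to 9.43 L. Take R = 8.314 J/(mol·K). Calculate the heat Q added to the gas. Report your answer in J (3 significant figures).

Q ≈ -3170 J

Isothermal ⇒ ΔU = 0, so Q = W = nRT ln(V₂/V₁).
Q = (1.03)(8.314)(437) ln(9.43/22) = 3742 × -0.8471 = -3170 J.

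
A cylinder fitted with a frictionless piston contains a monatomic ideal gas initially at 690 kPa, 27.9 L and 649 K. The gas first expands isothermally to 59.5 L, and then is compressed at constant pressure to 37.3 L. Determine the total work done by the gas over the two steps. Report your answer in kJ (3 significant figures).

Step 1 (isothermal): W = P₁V₁ ln(V₂/V₁) = (19251) ln(59.5/27.9) = 14580 J.
After step 1: P = 323.5 kPa, V = 59.5 L, T = 649 K.
Step 2 (isobaric): W = PΔV = (323.5 kPa)(37.3 − 59.5 L) = -7183 J.
W_total = 14580 − 7183 = 7397 J.

W_total ≈ 7.40 kJ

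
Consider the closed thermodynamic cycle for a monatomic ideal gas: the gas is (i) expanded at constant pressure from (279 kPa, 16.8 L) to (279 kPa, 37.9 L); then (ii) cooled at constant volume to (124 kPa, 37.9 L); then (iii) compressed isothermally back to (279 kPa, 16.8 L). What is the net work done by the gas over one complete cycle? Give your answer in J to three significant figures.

Leg (i): W = PΔV = (279)(37.9 − 16.8) = 5887 J.
Leg (ii): W = 0.
Leg (iii): W = PᵢVᵢ ln(V_f/Vᵢ) = (4700) ln(16.8/37.9) = -3823 J.
W_net = 5887 − 3823 = 2063 J.

W_net ≈ 2060 J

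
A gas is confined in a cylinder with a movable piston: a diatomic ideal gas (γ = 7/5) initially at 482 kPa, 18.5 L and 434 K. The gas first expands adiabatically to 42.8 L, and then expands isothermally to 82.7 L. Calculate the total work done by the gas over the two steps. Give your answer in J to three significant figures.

Step 1 (adiabatic): W = (P₁V₁ − P₂V₂)/(γ−1) = (8917 − 6375)/0.4 = 6354 J.
After step 1: P = 149 kPa, V = 42.8 L, T = 310.3 K.
Step 2 (isothermal): W = P₁V₁ ln(V₂/V₁) = (6375) ln(82.7/42.8) = 4199 J.
W_total = 6354 + 4199 = 10553 J.

W_total ≈ 10600 J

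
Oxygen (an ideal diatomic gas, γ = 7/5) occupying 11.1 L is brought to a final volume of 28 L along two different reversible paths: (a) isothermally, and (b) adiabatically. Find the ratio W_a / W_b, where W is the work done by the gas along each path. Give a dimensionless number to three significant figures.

Path (a) isothermal: W = P₁V₁ ln(V₂/V₁) → W_a/(P₁V₁) = 0.9253.
Path (b) adiabatic: W = P₁V₁(1 − (V₁/V₂)^(γ−1))/(γ−1) → W_b/(P₁V₁) = 0.7733.
W_a / W_b = 0.9253 / 0.7733 = 1.196.

W_a / W_b ≈ 1.20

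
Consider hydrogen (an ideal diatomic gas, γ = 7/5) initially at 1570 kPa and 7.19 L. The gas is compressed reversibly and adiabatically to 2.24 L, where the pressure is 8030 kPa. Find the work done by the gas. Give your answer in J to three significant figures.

Adiabatic: W = (P₁V₁ − P₂V₂)/(γ − 1) with γ = 7/5.
P₁V₁ = 11288 J, P₂V₂ = 17987 J.
W = (11288 − 17987) / 0.4 = -16747 J.

W ≈ -16700 J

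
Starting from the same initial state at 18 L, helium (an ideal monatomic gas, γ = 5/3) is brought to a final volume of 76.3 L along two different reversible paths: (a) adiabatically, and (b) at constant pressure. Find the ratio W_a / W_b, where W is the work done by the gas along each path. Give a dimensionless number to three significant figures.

Path (a) adiabatic: W = P₁V₁(1 − (V₁/V₂)^(γ−1))/(γ−1) → W_a/(P₁V₁) = 0.9273.
Path (b) isobaric: W = P₁(V₂ − V₁) → W_b/(P₁V₁) = 3.239.
W_a / W_b = 0.9273 / 3.239 = 0.2863.

W_a / W_b ≈ 0.286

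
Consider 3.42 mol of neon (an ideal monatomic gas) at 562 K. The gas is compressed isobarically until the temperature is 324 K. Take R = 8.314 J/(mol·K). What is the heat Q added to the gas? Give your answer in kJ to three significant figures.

Q ≈ -16.9 kJ

Isobaric: W = nRΔT = (3.42)(8.314)(-238) = -6767 J.
ΔU = nCᵥΔT with Cᵥ = 3R/2: ΔU = (3.42)(12.47)(-238) = -10151 J.
Q = ΔU + W = -10151 − 6767 = -16918 J.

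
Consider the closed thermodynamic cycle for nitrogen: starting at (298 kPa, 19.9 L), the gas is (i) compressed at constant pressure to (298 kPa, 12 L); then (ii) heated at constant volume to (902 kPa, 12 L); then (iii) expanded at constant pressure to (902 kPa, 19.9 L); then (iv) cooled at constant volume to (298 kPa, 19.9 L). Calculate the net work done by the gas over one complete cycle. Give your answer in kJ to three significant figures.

Constant-volume legs do no work.
W(i) = (298)(12 − 19.9) = -2354 J; W(iii) = (902)(19.9 − 12) = 7126 J.
W_net = -2354 + 7126 = 4772 J (the clockwise enclosed area).

W_net ≈ 4.77 kJ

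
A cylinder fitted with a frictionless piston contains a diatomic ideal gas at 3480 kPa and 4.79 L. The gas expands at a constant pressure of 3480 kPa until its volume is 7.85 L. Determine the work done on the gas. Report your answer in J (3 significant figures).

Isobaric: W = P ΔV.
W = (3480 kPa)(7.85 − 4.79 L) = (3480)(3.06) = 10649 J.
Work on gas = −W_by = -10649 J.

W ≈ -10600 J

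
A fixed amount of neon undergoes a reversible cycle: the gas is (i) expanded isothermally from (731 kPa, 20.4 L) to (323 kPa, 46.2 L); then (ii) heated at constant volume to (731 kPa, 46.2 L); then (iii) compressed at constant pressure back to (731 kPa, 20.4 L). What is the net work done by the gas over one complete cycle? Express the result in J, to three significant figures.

Leg (i): W = PᵢVᵢ ln(V_f/Vᵢ) = (14912) ln(46.2/20.4) = 12190 J.
Leg (ii): W = 0.
Leg (iii): W = PΔV = (731)(20.4 − 46.2) = -18860 J.
W_net = 12190 − 18860 = -6670 J.

W_net ≈ -6670 J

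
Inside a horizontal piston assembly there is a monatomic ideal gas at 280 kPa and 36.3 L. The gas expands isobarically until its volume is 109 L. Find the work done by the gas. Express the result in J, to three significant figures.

W ≈ 20400 J

Isobaric: W = P ΔV.
W = (280 kPa)(109 − 36.3 L) = (280)(72.7) = 20356 J.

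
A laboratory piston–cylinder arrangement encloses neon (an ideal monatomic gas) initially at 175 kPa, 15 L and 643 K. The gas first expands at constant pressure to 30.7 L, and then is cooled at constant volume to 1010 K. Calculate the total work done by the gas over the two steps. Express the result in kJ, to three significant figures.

Step 1 (isobaric): W = PΔV = (175 kPa)(30.7 − 15 L) = 2748 J.
Step 2 (isochoric): W = 0 (constant volume).
W_total = 2748 + 0 = 2748 J.

W_total ≈ 2.75 kJ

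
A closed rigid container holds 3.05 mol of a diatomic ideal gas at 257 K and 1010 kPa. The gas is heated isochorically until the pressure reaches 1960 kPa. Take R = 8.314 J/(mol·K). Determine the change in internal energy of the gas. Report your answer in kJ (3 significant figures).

Constant volume ⇒ W = 0, so Q = ΔU = nCᵥΔT with Cᵥ = 5R/2 = 20.79 J/(mol·K).
At constant V, T₂/T₁ = P₂/P₁ ⇒ ΔT = T₁(P₂/P₁ − 1) = 257·(1960/1010 − 1) = 241.7 K.
ΔU = (3.05)(20.79)(241.7) = 15324 J.

ΔU ≈ 15.3 kJ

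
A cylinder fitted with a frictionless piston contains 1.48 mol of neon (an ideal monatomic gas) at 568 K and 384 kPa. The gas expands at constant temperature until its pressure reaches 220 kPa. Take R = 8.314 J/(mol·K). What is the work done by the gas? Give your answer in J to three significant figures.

Isothermal process: W = nRT ln(V₂/V₁) = nRT ln(P₁/P₂).
W = (1.48)(8.314)(568) × ln(384/220)
  = 6989 × ln(1.745) = 6989 × 0.557
W_by_gas = 3893 J.

W ≈ 3890 J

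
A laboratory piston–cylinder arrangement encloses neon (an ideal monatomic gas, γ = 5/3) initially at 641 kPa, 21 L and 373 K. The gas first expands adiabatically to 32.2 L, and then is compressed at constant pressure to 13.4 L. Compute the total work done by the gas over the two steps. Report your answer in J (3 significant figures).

Step 1 (adiabatic): W = (P₁V₁ − P₂V₂)/(γ−1) = (13461 − 10123)/0.667 = 5007 J.
After step 1: P = 314.4 kPa, V = 32.2 L, T = 280.5 K.
Step 2 (isobaric): W = PΔV = (314.4 kPa)(13.4 − 32.2 L) = -5910 J.
W_total = 5007 − 5910 = -903.8 J.

W_total ≈ -904 J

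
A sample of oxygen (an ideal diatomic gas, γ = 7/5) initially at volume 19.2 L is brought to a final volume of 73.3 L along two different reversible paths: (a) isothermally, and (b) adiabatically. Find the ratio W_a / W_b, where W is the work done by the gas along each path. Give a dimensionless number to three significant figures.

Path (a) isothermal: W = P₁V₁ ln(V₂/V₁) → W_a/(P₁V₁) = 1.34.
Path (b) adiabatic: W = P₁V₁(1 − (V₁/V₂)^(γ−1))/(γ−1) → W_b/(P₁V₁) = 1.037.
W_a / W_b = 1.34 / 1.037 = 1.292.

W_a / W_b ≈ 1.29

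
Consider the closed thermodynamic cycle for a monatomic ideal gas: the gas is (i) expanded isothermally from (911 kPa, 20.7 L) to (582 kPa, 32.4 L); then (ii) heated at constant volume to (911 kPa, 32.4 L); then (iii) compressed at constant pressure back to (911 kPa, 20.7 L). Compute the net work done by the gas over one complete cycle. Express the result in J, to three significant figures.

W_net ≈ -2210 J

Leg (i): W = PᵢVᵢ ln(V_f/Vᵢ) = (18858) ln(32.4/20.7) = 8449 J.
Leg (ii): W = 0.
Leg (iii): W = PΔV = (911)(20.7 − 32.4) = -10659 J.
W_net = 8449 − 10659 = -2210 J.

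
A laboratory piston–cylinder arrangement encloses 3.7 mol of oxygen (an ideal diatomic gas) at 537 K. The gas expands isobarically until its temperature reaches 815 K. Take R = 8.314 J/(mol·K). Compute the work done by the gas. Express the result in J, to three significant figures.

W ≈ 8550 J

Isobaric: W = P ΔV = nR ΔT.
W = (3.7)(8.314)(815 − 537) = 8552 J.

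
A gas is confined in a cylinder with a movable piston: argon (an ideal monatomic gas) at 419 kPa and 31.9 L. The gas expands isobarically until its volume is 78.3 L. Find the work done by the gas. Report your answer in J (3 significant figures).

W ≈ 19400 J

Isobaric: W = P ΔV.
W = (419 kPa)(78.3 − 31.9 L) = (419)(46.4) = 19442 J.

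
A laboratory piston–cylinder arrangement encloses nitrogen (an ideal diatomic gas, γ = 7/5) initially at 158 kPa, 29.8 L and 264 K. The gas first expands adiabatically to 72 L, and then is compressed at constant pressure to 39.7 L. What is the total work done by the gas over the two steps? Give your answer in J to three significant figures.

W_total ≈ 2020 J

Step 1 (adiabatic): W = (P₁V₁ − P₂V₂)/(γ−1) = (4708 − 3308)/0.4 = 3500 J.
After step 1: P = 45.95 kPa, V = 72 L, T = 185.5 K.
Step 2 (isobaric): W = PΔV = (45.95 kPa)(39.7 − 72 L) = -1484 J.
W_total = 3500 − 1484 = 2016 J.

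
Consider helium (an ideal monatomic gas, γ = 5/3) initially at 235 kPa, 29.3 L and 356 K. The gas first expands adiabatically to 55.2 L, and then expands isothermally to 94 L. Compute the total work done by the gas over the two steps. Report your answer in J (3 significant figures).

W_total ≈ 5960 J

Step 1 (adiabatic): W = (P₁V₁ − P₂V₂)/(γ−1) = (6886 − 4514)/0.667 = 3557 J.
After step 1: P = 81.77 kPa, V = 55.2 L, T = 233.4 K.
Step 2 (isothermal): W = P₁V₁ ln(V₂/V₁) = (4514) ln(94/55.2) = 2403 J.
W_total = 3557 + 2403 = 5960 J.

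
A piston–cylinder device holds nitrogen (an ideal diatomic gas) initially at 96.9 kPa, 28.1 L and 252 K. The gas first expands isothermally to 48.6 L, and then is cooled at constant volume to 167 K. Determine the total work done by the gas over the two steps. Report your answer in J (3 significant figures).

W_total ≈ 1490 J

Step 1 (isothermal): W = P₁V₁ ln(V₂/V₁) = (2723) ln(48.6/28.1) = 1492 J.
Step 2 (isochoric): W = 0 (constant volume).
W_total = 1492 + 0 = 1492 J.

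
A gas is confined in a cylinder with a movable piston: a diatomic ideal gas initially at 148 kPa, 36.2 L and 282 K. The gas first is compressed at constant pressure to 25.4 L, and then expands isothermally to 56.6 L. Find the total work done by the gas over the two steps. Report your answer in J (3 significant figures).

W_total ≈ 1410 J

Step 1 (isobaric): W = PΔV = (148 kPa)(25.4 − 36.2 L) = -1598 J.
After step 1: P = 148 kPa, V = 25.4 L, T = 197.9 K.
Step 2 (isothermal): W = P₁V₁ ln(V₂/V₁) = (3759) ln(56.6/25.4) = 3012 J.
W_total = -1598 + 3012 = 1414 J.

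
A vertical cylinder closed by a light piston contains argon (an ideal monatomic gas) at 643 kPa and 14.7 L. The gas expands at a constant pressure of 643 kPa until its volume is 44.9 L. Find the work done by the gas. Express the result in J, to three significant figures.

W ≈ 19400 J

Isobaric: W = P ΔV.
W = (643 kPa)(44.9 − 14.7 L) = (643)(30.2) = 19419 J.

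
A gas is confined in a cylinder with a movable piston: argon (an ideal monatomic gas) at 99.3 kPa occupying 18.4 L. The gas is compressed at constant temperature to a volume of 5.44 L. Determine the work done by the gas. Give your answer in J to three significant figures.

W ≈ -2230 J

Isothermal: W = nRT ln(V₂/V₁) = P₁V₁ ln(V₂/V₁).
P₁V₁ = (99.3 kPa)(18.4 L) = 1827 J.
W = 1827 × ln(5.44/18.4) = 1827 × -1.219
W_by_gas = -2226 J.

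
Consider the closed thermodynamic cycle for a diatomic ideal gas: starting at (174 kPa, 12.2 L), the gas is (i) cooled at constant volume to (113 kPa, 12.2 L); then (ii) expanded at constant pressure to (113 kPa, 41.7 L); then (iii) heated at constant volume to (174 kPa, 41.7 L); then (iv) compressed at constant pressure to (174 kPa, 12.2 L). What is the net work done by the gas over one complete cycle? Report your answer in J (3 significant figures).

Constant-volume legs do no work.
W(ii) = (113)(41.7 − 12.2) = 3334 J; W(iv) = (174)(12.2 − 41.7) = -5133 J.
W_net = 3334 − 5133 = -1800 J (the counter-clockwise enclosed area).

W_net ≈ -1800 J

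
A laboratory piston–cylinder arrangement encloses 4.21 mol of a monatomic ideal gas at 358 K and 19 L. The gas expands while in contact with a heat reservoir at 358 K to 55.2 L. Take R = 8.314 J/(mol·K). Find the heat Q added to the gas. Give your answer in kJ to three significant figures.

Isothermal ⇒ ΔU = 0, so Q = W = nRT ln(V₂/V₁).
Q = (4.21)(8.314)(358) ln(55.2/19) = 12531 × 1.067 = 13364 J.

Q ≈ 13.4 kJ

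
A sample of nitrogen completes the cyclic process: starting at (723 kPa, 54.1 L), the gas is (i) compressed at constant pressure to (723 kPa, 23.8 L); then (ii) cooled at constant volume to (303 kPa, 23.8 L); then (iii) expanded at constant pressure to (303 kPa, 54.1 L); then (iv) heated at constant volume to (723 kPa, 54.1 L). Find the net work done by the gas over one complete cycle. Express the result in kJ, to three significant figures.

Constant-volume legs do no work.
W(i) = (723)(23.8 − 54.1) = -21907 J; W(iii) = (303)(54.1 − 23.8) = 9181 J.
W_net = -21907 + 9181 = -12726 J (the counter-clockwise enclosed area).

W_net ≈ -12.7 kJ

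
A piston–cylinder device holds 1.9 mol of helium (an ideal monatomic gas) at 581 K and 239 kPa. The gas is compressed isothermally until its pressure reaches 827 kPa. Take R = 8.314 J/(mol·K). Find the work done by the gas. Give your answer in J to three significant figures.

Isothermal process: W = nRT ln(V₂/V₁) = nRT ln(P₁/P₂).
W = (1.9)(8.314)(581) × ln(239/827)
  = 9178 × ln(0.289) = 9178 × -1.241
W_by_gas = -11393 J.

W ≈ -11400 J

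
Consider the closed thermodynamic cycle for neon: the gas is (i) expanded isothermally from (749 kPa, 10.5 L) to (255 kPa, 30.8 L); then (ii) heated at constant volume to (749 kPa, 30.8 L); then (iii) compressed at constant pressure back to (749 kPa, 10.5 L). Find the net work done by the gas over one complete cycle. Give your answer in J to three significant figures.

W_net ≈ -6740 J

Leg (i): W = PᵢVᵢ ln(V_f/Vᵢ) = (7864) ln(30.8/10.5) = 8463 J.
Leg (ii): W = 0.
Leg (iii): W = PΔV = (749)(10.5 − 30.8) = -15205 J.
W_net = 8463 − 15205 = -6741 J.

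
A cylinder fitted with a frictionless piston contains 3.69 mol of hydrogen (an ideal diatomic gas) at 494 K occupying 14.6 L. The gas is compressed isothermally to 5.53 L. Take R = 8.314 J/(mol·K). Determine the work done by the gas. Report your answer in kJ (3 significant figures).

W ≈ -14.7 kJ

Isothermal: W = nRT ln(V₂/V₁).
W = (3.69)(8.314)(494) × ln(5.53/14.6)
  = 15155 × -0.9708
W_by_gas = -14713 J.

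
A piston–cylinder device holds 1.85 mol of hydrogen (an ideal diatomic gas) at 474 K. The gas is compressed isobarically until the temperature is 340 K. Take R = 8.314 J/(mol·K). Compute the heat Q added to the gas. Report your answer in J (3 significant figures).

Q ≈ -7210 J

Isobaric: W = nRΔT = (1.85)(8.314)(-134) = -2061 J.
ΔU = nCᵥΔT with Cᵥ = 5R/2: ΔU = (1.85)(20.79)(-134) = -5153 J.
Q = ΔU + W = -5153 − 2061 = -7214 J.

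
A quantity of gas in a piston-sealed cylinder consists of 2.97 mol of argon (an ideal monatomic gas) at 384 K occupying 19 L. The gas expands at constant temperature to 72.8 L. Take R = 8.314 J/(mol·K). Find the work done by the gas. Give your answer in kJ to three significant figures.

W ≈ 12.7 kJ

Isothermal: W = nRT ln(V₂/V₁).
W = (2.97)(8.314)(384) × ln(72.8/19)
  = 9482 × 1.343
W_by_gas = 12737 J.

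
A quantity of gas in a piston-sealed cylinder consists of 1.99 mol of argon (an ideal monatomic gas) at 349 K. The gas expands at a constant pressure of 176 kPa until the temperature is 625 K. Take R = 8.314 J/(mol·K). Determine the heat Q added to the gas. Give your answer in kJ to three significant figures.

Q ≈ 11.4 kJ

Isobaric: W = nRΔT = (1.99)(8.314)(276) = 4566 J.
ΔU = nCᵥΔT with Cᵥ = 3R/2: ΔU = (1.99)(12.47)(276) = 6850 J.
Q = ΔU + W = 6850 + 4566 = 11416 J.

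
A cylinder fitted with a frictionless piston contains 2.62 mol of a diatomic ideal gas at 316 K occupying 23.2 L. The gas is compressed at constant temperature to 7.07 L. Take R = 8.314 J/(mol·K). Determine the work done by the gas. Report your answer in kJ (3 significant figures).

Isothermal: W = nRT ln(V₂/V₁).
W = (2.62)(8.314)(316) × ln(7.07/23.2)
  = 6883 × -1.188
W_by_gas = -8179 J.

W ≈ -8.18 kJ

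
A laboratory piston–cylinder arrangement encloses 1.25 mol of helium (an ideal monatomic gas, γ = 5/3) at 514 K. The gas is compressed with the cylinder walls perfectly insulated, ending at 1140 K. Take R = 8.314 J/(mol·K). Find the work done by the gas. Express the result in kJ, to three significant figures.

W ≈ -9.76 kJ

Adiabatic ⇒ Q = 0, so W_by = −ΔU = nCᵥ(T₁ − T₂).
Cᵥ = 3R/2 = 12.47 J/(mol·K).
W = (1.25)(12.47)(514 − 1140) = -9759 J.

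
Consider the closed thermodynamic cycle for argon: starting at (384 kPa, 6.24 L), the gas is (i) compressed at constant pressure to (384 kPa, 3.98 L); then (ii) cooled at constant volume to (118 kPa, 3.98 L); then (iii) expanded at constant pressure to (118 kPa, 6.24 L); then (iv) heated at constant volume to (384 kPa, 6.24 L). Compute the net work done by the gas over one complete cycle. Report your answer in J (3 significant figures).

W_net ≈ -601 J

Constant-volume legs do no work.
W(i) = (384)(3.98 − 6.24) = -867.8 J; W(iii) = (118)(6.24 − 3.98) = 266.7 J.
W_net = -867.8 + 266.7 = -601.2 J (the counter-clockwise enclosed area).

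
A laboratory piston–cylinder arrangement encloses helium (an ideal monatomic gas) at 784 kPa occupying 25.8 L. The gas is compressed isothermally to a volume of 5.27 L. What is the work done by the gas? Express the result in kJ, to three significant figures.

W ≈ -32.1 kJ

Isothermal: W = nRT ln(V₂/V₁) = P₁V₁ ln(V₂/V₁).
P₁V₁ = (784 kPa)(25.8 L) = 20227 J.
W = 20227 × ln(5.27/25.8) = 20227 × -1.588
W_by_gas = -32128 J.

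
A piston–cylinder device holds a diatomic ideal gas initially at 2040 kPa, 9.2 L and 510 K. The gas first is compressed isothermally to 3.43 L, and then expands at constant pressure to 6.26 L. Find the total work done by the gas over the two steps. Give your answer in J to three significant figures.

Step 1 (isothermal): W = P₁V₁ ln(V₂/V₁) = (18768) ln(3.43/9.2) = -18517 J.
After step 1: P = 5472 kPa, V = 3.43 L, T = 510 K.
Step 2 (isobaric): W = PΔV = (5472 kPa)(6.26 − 3.43 L) = 15485 J.
W_total = -18517 + 15485 = -3032 J.

W_total ≈ -3030 J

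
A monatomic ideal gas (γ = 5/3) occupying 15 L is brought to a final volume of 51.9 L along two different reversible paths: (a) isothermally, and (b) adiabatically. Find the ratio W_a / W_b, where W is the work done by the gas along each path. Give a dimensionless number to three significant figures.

W_a / W_b ≈ 1.47

Path (a) isothermal: W = P₁V₁ ln(V₂/V₁) → W_a/(P₁V₁) = 1.241.
Path (b) adiabatic: W = P₁V₁(1 − (V₁/V₂)^(γ−1))/(γ−1) → W_b/(P₁V₁) = 0.8443.
W_a / W_b = 1.241 / 0.8443 = 1.47.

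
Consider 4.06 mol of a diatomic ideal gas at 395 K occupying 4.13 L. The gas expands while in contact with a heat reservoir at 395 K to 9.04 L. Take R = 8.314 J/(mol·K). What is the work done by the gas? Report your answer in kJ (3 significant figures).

W ≈ 10.4 kJ

Isothermal: W = nRT ln(V₂/V₁).
W = (4.06)(8.314)(395) × ln(9.04/4.13)
  = 13333 × 0.7834
W_by_gas = 10445 J.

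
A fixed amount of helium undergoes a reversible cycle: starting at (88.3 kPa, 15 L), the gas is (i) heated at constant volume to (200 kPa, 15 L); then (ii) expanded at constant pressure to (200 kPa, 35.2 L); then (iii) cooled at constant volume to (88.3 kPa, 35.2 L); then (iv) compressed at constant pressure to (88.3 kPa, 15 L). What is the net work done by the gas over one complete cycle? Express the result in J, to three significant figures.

W_net ≈ 2260 J

Constant-volume legs do no work.
W(ii) = (200)(35.2 − 15) = 4040 J; W(iv) = (88.3)(15 − 35.2) = -1784 J.
W_net = 4040 − 1784 = 2256 J (the clockwise enclosed area).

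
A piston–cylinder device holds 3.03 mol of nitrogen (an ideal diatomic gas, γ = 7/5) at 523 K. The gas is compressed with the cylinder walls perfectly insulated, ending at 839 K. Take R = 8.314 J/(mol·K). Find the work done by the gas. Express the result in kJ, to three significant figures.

Adiabatic ⇒ Q = 0, so W_by = −ΔU = nCᵥ(T₁ − T₂).
Cᵥ = 5R/2 = 20.79 J/(mol·K).
W = (3.03)(20.79)(523 − 839) = -19901 J.

W ≈ -19.9 kJ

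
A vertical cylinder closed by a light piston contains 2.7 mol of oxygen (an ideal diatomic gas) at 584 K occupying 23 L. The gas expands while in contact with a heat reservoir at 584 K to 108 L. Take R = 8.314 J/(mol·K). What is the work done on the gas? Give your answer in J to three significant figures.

Isothermal: W = nRT ln(V₂/V₁).
W = (2.7)(8.314)(584) × ln(108/23)
  = 13110 × 1.547
W_by_gas = 20276 J; work on gas = −W_by = -20276 J.

W ≈ -20300 J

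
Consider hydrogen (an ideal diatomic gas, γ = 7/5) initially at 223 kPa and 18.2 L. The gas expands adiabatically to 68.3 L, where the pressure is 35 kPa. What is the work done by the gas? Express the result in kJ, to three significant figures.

Adiabatic: W = (P₁V₁ − P₂V₂)/(γ − 1) with γ = 7/5.
P₁V₁ = 4059 J, P₂V₂ = 2390 J.
W = (4059 − 2390) / 0.4 = 4170 J.

W ≈ 4.17 kJ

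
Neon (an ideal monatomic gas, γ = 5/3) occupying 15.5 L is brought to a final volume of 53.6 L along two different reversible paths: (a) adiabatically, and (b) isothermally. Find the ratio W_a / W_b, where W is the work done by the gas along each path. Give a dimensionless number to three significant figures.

Path (a) adiabatic: W = P₁V₁(1 − (V₁/V₂)^(γ−1))/(γ−1) → W_a/(P₁V₁) = 0.8441.
Path (b) isothermal: W = P₁V₁ ln(V₂/V₁) → W_b/(P₁V₁) = 1.241.
W_a / W_b = 0.8441 / 1.241 = 0.6803.

W_a / W_b ≈ 0.680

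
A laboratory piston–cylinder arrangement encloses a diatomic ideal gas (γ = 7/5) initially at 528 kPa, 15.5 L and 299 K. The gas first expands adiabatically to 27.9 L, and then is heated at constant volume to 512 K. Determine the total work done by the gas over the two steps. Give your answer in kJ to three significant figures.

Step 1 (adiabatic): W = (P₁V₁ − P₂V₂)/(γ−1) = (8184 − 6469)/0.4 = 4287 J.
Step 2 (isochoric): W = 0 (constant volume).
W_total = 4287 + 0 = 4287 J.

W_total ≈ 4.29 kJ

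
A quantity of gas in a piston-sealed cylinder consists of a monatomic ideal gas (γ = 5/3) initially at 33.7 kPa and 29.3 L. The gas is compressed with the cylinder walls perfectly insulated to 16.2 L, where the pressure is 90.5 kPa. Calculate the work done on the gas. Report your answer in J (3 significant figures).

Adiabatic: W = (P₁V₁ − P₂V₂)/(γ − 1) with γ = 5/3.
P₁V₁ = 987.4 J, P₂V₂ = 1466 J.
W = (987.4 − 1466) / 0.6667 = -718 J.
Work on gas = −W_by = 718 J.

W ≈ 718 J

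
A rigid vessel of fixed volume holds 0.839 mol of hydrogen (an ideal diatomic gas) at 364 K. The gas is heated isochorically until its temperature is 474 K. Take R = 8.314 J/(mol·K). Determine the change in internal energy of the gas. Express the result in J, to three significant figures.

Constant volume ⇒ W = 0, so Q = ΔU = nCᵥΔT with Cᵥ = 5R/2 = 20.79 J/(mol·K).
ΔU = (0.839)(20.79)(474 − 364) = 1918 J.

ΔU ≈ 1920 J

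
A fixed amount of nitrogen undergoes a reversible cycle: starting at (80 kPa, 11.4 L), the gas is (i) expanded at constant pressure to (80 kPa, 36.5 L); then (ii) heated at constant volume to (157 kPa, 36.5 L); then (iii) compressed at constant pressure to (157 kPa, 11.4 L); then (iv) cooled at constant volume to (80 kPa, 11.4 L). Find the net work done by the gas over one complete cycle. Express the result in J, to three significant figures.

W_net ≈ -1930 J

Constant-volume legs do no work.
W(i) = (80)(36.5 − 11.4) = 2008 J; W(iii) = (157)(11.4 − 36.5) = -3941 J.
W_net = 2008 − 3941 = -1933 J (the counter-clockwise enclosed area).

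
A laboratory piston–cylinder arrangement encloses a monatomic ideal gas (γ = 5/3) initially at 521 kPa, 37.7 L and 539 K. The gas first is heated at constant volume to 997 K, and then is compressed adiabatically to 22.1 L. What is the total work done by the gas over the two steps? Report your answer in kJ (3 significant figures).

Step 1 (isochoric): W = 0 (constant volume).
After step 1: P = 963.7 kPa (V unchanged).
Step 2 (adiabatic): W = (P₁V₁ − P₂V₂)/(γ−1) = (36332 − 51870)/0.667 = -23308 J.
W_total = 0 − 23308 = -23308 J.

W_total ≈ -23.3 kJ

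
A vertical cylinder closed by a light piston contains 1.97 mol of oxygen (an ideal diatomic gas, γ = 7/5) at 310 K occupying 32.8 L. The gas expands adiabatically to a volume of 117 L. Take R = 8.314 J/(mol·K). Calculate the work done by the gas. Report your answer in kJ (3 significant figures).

W ≈ 5.06 kJ

Adiabatic: TV^(γ−1) = const with γ = 7/5.
T₂ = T₁ (V₁/V₂)^(γ−1) = 310 × (32.8/117)^0.4 = 310 × 0.6013 = 186.4 K.
W_by = nCᵥ(T₁ − T₂) = (1.97)(20.79)(310 − 186.4) = 5061 J.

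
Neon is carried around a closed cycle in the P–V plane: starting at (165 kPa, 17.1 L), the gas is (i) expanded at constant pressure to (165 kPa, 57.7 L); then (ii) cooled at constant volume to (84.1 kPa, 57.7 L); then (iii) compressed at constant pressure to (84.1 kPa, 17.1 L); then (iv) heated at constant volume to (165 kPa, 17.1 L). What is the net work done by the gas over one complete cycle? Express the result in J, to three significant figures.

Constant-volume legs do no work.
W(i) = (165)(57.7 − 17.1) = 6699 J; W(iii) = (84.1)(17.1 − 57.7) = -3414 J.
W_net = 6699 − 3414 = 3285 J (the clockwise enclosed area).

W_net ≈ 3280 J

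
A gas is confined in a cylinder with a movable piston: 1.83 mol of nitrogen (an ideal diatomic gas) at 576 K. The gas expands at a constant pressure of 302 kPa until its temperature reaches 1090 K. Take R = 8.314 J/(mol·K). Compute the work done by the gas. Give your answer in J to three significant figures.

W ≈ 7820 J

Isobaric: W = P ΔV = nR ΔT.
W = (1.83)(8.314)(1090 − 576) = 7820 J.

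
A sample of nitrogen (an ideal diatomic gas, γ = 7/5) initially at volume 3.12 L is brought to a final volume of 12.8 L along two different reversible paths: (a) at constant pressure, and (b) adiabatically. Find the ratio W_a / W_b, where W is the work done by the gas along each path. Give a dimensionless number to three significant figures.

W_a / W_b ≈ 2.88

Path (a) isobaric: W = P₁(V₂ − V₁) → W_a/(P₁V₁) = 3.103.
Path (b) adiabatic: W = P₁V₁(1 − (V₁/V₂)^(γ−1))/(γ−1) → W_b/(P₁V₁) = 1.079.
W_a / W_b = 3.103 / 1.079 = 2.876.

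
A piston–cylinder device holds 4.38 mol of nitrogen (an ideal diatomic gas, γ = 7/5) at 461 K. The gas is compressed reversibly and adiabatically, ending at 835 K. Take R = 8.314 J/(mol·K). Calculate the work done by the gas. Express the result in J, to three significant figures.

W ≈ -34000 J

Adiabatic ⇒ Q = 0, so W_by = −ΔU = nCᵥ(T₁ − T₂).
Cᵥ = 5R/2 = 20.79 J/(mol·K).
W = (4.38)(20.79)(461 − 835) = -34048 J.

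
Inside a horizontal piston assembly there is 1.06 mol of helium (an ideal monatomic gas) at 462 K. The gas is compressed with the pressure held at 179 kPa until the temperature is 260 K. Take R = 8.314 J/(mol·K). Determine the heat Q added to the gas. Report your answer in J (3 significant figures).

Q ≈ -4450 J

Isobaric: W = nRΔT = (1.06)(8.314)(-202) = -1780 J.
ΔU = nCᵥΔT with Cᵥ = 3R/2: ΔU = (1.06)(12.47)(-202) = -2670 J.
Q = ΔU + W = -2670 − 1780 = -4450 J.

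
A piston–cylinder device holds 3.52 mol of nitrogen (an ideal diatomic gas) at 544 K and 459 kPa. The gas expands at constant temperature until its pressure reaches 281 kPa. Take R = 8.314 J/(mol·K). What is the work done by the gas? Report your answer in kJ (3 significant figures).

Isothermal process: W = nRT ln(V₂/V₁) = nRT ln(P₁/P₂).
W = (3.52)(8.314)(544) × ln(459/281)
  = 15920 × ln(1.633) = 15920 × 0.4907
W_by_gas = 7812 J.

W ≈ 7.81 kJ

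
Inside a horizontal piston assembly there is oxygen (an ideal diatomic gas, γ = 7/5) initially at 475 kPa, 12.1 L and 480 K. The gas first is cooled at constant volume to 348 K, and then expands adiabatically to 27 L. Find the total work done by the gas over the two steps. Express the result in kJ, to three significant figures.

Step 1 (isochoric): W = 0 (constant volume).
After step 1: P = 344.4 kPa (V unchanged).
Step 2 (adiabatic): W = (P₁V₁ − P₂V₂)/(γ−1) = (4167 − 3023)/0.4 = 2861 J.
W_total = 0 + 2861 = 2861 J.

W_total ≈ 2.86 kJ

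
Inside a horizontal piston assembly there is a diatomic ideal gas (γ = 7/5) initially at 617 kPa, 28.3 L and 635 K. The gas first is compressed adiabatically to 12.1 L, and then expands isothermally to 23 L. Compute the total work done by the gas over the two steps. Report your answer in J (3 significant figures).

Step 1 (adiabatic): W = (P₁V₁ − P₂V₂)/(γ−1) = (17461 − 24529)/0.4 = -17669 J.
After step 1: P = 2027 kPa, V = 12.1 L, T = 892 K.
Step 2 (isothermal): W = P₁V₁ ln(V₂/V₁) = (24529) ln(23/12.1) = 15754 J.
W_total = -17669 + 15754 = -1914 J.

W_total ≈ -1910 J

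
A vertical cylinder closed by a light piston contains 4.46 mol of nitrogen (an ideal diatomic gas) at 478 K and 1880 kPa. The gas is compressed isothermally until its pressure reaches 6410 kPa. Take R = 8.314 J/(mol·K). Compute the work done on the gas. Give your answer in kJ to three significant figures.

Isothermal process: W = nRT ln(V₂/V₁) = nRT ln(P₁/P₂).
W = (4.46)(8.314)(478) × ln(1880/6410)
  = 17724 × ln(0.2933) = 17724 × -1.227
W_by_gas = -21741 J; work on gas = −W_by = 21741 J.

W ≈ 21.7 kJ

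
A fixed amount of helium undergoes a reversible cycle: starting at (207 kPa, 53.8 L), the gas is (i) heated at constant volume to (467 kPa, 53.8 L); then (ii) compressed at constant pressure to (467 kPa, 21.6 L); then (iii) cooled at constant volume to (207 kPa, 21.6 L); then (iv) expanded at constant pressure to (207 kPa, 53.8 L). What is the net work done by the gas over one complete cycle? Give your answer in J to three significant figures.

Constant-volume legs do no work.
W(ii) = (467)(21.6 − 53.8) = -15037 J; W(iv) = (207)(53.8 − 21.6) = 6665 J.
W_net = -15037 + 6665 = -8372 J (the counter-clockwise enclosed area).

W_net ≈ -8370 J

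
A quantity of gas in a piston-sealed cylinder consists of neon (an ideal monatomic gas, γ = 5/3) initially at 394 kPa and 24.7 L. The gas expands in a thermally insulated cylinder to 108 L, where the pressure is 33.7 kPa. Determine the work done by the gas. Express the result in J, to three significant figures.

Adiabatic: W = (P₁V₁ − P₂V₂)/(γ − 1) with γ = 5/3.
P₁V₁ = 9732 J, P₂V₂ = 3640 J.
W = (9732 − 3640) / 0.6667 = 9138 J.

W ≈ 9140 J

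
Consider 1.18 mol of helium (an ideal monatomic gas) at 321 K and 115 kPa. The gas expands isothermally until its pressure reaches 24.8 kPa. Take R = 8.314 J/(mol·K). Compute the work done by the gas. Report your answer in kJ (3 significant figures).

Isothermal process: W = nRT ln(V₂/V₁) = nRT ln(P₁/P₂).
W = (1.18)(8.314)(321) × ln(115/24.8)
  = 3149 × ln(4.637) = 3149 × 1.534
W_by_gas = 4831 J.

W ≈ 4.83 kJ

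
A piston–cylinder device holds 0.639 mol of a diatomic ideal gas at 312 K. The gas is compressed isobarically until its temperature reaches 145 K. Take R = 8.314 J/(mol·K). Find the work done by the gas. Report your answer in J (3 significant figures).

W ≈ -887 J

Isobaric: W = P ΔV = nR ΔT.
W = (0.639)(8.314)(145 − 312) = -887.2 J.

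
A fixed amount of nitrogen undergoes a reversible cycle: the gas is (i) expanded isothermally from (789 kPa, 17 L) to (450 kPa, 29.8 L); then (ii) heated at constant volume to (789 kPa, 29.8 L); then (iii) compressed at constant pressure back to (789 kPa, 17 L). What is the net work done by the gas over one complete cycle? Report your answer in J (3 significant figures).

Leg (i): W = PᵢVᵢ ln(V_f/Vᵢ) = (13413) ln(29.8/17) = 7529 J.
Leg (ii): W = 0.
Leg (iii): W = PΔV = (789)(17 − 29.8) = -10099 J.
W_net = 7529 − 10099 = -2571 J.

W_net ≈ -2570 J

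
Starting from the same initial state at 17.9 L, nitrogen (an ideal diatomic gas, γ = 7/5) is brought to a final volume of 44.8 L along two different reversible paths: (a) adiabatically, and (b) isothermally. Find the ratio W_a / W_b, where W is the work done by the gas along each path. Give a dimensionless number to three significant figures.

W_a / W_b ≈ 0.837

Path (a) adiabatic: W = P₁V₁(1 − (V₁/V₂)^(γ−1))/(γ−1) → W_a/(P₁V₁) = 0.7679.
Path (b) isothermal: W = P₁V₁ ln(V₂/V₁) → W_b/(P₁V₁) = 0.9174.
W_a / W_b = 0.7679 / 0.9174 = 0.837.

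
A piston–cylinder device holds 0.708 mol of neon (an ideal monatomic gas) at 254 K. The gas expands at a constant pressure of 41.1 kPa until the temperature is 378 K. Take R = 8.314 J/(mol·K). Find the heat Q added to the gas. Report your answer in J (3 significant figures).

Q ≈ 1820 J

Isobaric: W = nRΔT = (0.708)(8.314)(124) = 729.9 J.
ΔU = nCᵥΔT with Cᵥ = 3R/2: ΔU = (0.708)(12.47)(124) = 1095 J.
Q = ΔU + W = 1095 + 729.9 = 1825 J.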